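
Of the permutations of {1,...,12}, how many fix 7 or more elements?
Exactly j fixed points: C(12,j)·!(12-j); sum over j ≥ 7 (derangement numbers via !m = (m-1)·(!(m-1) + !(m-2)): !0..!5 = 1, 0, 1, 2, 9, 44). Σ_{j=7}^{12} C(12,j)·!(12-j) = C(12,7)·!5 + C(12,8)·!4 + C(12,9)·!3 + C(12,10)·!2 + C(12,11)·!1 + C(12,12)·!0 = 792·44 + 495·9 + 220·2 + 66·1 + 12·0 + 1·1 = 39810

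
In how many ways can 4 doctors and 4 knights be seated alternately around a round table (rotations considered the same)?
Fix one of the doctors: (4-1)! ways for the remaining doctors, × 4! ways for the knights = 6 × 24 = 144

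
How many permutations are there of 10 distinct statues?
10! = 3628800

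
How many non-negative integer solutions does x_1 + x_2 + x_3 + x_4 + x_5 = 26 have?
C(26+5-1, 5-1) = C(30, 4) = 27405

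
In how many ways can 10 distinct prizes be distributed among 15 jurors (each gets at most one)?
P(15,10) = 15!/(15-10)! = 10897286400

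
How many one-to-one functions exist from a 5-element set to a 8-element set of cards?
P(8,5) = 8!/(8-5)! = 6720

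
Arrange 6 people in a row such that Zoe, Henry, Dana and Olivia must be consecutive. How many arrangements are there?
Treat the 4 as one block: (6-4+1)! × 4! = 6 × 24 = 144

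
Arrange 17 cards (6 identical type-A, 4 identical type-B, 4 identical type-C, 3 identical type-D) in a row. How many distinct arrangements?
17! / (6! × 4! × 4! × 3!) = 142942800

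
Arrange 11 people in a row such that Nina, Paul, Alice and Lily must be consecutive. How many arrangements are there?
Treat the 4 as one block: (11-4+1)! × 4! = 40320 × 24 = 967680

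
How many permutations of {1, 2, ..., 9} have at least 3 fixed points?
Exactly j fixed points: C(9,j)·!(9-j); sum over j ≥ 3 (derangement numbers via !m = (m-1)·(!(m-1) + !(m-2)): !0..!6 = 1, 0, 1, 2, 9, 44, 265). Σ_{j=3}^{9} C(9,j)·!(9-j) = C(9,3)·!6 + C(9,4)·!5 + C(9,5)·!4 + C(9,6)·!3 + C(9,7)·!2 + C(9,8)·!1 + C(9,9)·!0 = 84·265 + 126·44 + 126·9 + 84·2 + 36·1 + 9·0 + 1·1 = 29143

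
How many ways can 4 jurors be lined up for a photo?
4! = 24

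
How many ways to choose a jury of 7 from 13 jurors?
C(13,7) = 13!/(7!×6!) = 1716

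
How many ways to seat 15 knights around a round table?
Circular: fix one position, arrange the rest. (15-1)! = 87178291200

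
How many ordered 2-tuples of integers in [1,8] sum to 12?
Coefficient of x^12 in (x + x² + ... + x^8)^2. By inclusion-exclusion on dice exceeding 8: Σ_j (-1)^j C(2,j)·C(12-1-8j, 1) = C(2,0)·C(11,1) - C(2,1)·C(3,1) = 1·11 - 2·3 = 5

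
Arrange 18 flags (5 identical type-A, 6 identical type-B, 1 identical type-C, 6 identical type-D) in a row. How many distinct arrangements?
18! / (5! × 6! × 1! × 6!) = 102918816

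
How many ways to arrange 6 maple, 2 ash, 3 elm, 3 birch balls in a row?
14! / (6! × 2! × 3! × 3!) = 1681680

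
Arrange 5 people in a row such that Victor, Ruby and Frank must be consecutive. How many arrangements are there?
Treat the 3 as one block: (5-3+1)! × 3! = 6 × 6 = 36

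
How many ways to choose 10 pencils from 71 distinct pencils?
C(71,10) = 71!/(10!×61!) = 461738052776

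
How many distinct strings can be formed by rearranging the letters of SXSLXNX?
7! / (1! × 1! × 3! × 2!) = 420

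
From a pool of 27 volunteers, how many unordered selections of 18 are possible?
C(27,18) = 27!/(18!×9!) = 4686825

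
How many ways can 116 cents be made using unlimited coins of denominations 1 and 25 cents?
Coefficient of x^116 in 1/(1-x^1) · 1/(1-x^25). Use j coins of 25 for j = 0..⌊116/25⌋ = 4, the rest in 1s: 4 + 1 = 5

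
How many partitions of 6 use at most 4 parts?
By conjugation, equals partitions of 6 into parts ≤ 4. Let r_j(i) = number of partitions of i into parts ≤ j, for i = 0..6. r_1(i) = 1 for all i; r_j(i) = r_{j-1}(i) + r_j(i-j). Rows j = 2..4: ≤2: 1 1 2 2 3 3 4; ≤3: 1 1 2 3 4 5 7; ≤4: 1 1 2 3 5 6 9. r_4(6) = 9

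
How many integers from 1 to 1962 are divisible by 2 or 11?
⌊1962/2⌋ + ⌊1962/11⌋ - ⌊1962/22⌋ = 981 + 178 - 89 = 1070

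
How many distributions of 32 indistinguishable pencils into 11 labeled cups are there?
C(32+11-1, 11-1) = C(42, 10) = 1471442973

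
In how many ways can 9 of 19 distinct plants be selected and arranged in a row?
P(19,9) = 19!/(19-9)! = 33522128640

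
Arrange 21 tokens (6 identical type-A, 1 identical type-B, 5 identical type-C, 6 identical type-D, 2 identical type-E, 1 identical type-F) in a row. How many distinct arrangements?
21! / (6! × 1! × 5! × 6! × 2! × 1!) = 410646075840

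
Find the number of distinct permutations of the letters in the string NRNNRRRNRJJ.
11! / (2! × 5! × 4!) = 6930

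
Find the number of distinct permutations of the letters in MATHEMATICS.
11! / (2! × 2! × 2! × 1! × 1! × 1! × 1! × 1!) = 4989600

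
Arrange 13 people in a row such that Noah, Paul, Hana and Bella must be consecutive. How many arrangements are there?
Treat the 4 as one block: (13-4+1)! × 4! = 3628800 × 24 = 87091200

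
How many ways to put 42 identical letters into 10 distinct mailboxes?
C(42+10-1, 10-1) = C(51, 9) = 3042312350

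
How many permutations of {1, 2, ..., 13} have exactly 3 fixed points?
Choose the 3 fixed points C(13,3) = 286, derange the rest: !10 = Σ_{j=0}^{10} (-1)^j·10!/j! = 3628800 - 3628800 + 1814400 - 604800 + 151200 - 30240 + 5040 - 720 + 90 - 10 + 1 = 1334961. Product = 286 × 1334961 = 381798846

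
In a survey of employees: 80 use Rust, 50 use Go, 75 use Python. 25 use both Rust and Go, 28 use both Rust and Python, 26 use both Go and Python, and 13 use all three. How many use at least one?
|A∪B∪C| = 80+50+75-25-28-26+13 = 139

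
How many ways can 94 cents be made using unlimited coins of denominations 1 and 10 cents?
Coefficient of x^94 in 1/(1-x^1) · 1/(1-x^10). Use j coins of 10 for j = 0..⌊94/10⌋ = 9, the rest in 1s: 9 + 1 = 10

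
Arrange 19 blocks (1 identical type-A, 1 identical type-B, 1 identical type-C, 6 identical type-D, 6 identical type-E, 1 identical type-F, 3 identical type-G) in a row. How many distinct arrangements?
19! / (1! × 1! × 1! × 6! × 6! × 1! × 3!) = 39109150080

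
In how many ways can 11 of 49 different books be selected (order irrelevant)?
C(49,11) = 49!/(11!×38!) = 29135916264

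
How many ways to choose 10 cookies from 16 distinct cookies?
C(16,10) = 16!/(10!×6!) = 8008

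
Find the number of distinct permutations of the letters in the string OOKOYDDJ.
8! / (3! × 1! × 2! × 1! × 1!) = 3360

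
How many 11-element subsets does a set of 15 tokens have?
C(15,11) = 15!/(11!×4!) = 1365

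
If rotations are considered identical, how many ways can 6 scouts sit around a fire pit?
Circular: fix one position, arrange the rest. (6-1)! = 120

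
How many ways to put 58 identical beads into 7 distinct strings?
C(58+7-1, 7-1) = C(64, 6) = 74974368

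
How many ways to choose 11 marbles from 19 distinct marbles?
C(19,11) = 19!/(11!×8!) = 75582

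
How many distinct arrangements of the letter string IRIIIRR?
7! / (3! × 4!) = 35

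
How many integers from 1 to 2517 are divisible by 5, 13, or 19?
⌊2517/5⌋+⌊2517/13⌋+⌊2517/19⌋ - ⌊2517/65⌋-⌊2517/95⌋-⌊2517/247⌋ + ⌊2517/1235⌋ = 503+193+132 - 38-26-10 + 2 = 756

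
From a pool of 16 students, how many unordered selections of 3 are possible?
C(16,3) = 16!/(3!×13!) = 560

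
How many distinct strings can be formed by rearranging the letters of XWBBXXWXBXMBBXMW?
16! / (3! × 6! × 2! × 5!) = 20180160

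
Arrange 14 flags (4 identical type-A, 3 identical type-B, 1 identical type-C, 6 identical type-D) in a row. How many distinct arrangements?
14! / (4! × 3! × 1! × 6!) = 840840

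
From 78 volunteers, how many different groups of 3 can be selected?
C(78,3) = 78!/(3!×75!) = 76076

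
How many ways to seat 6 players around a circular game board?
Circular: fix one position, arrange the rest. (6-1)! = 120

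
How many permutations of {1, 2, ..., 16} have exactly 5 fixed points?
Choose the 5 fixed points C(16,5) = 4368, derange the rest: !11 = Σ_{j=0}^{11} (-1)^j·11!/j! = 39916800 - 39916800 + 19958400 - 6652800 + 1663200 - 332640 + 55440 - 7920 + 990 - 110 + 11 - 1 = 14684570. Product = 4368 × 14684570 = 64142201760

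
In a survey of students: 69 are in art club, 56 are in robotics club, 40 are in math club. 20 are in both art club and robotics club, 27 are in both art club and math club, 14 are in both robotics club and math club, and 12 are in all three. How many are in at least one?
|A∪B∪C| = 69+56+40-20-27-14+12 = 116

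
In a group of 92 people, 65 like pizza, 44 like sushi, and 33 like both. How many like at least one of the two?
|A∪B| = |A| + |B| - |A∩B| = 65 + 44 - 33 = 76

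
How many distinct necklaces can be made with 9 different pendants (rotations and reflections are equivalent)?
(9-1)!/2 = 40320/2 = 20160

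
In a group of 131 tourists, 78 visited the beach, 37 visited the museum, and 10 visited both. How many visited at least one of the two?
|A∪B| = |A| + |B| - |A∩B| = 78 + 37 - 10 = 105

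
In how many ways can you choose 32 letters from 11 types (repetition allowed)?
C(32+11-1, 11-1) = C(42, 10) = 1471442973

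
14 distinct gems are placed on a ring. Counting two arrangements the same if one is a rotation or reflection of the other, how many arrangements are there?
(14-1)!/2 = 6227020800/2 = 3113510400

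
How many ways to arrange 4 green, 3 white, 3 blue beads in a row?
10! / (4! × 3! × 3!) = 4200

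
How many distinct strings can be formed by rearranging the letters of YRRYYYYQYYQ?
11! / (7! × 2! × 2!) = 1980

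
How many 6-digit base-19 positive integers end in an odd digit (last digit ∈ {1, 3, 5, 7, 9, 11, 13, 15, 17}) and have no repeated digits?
Last∈{1,3,5,7,9,11,13,15,17}. Last=0: 0. Last nonzero: 9×17×P(17,4) = 8739360. Total = 8739360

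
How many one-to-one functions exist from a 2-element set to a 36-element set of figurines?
P(36,2) = 36!/(36-2)! = 1260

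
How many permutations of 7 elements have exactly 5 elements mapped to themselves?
Choose the 5 fixed points C(7,5) = 21, derange the rest: !2 = Σ_{j=0}^{2} (-1)^j·2!/j! = 2 - 2 + 1 = 1. Product = 21 × 1 = 21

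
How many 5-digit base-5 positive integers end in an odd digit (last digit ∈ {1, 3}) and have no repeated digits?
Last∈{1,3}. Last=0: 0. Last nonzero: 2×3×P(3,3) = 36. Total = 36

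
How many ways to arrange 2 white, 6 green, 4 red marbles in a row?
12! / (2! × 6! × 4!) = 13860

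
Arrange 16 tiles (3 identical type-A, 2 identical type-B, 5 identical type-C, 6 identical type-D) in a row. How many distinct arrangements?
16! / (3! × 2! × 5! × 6!) = 20180160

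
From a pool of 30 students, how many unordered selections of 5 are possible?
C(30,5) = 30!/(5!×25!) = 142506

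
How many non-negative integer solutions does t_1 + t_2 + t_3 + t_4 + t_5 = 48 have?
C(48+5-1, 5-1) = C(52, 4) = 270725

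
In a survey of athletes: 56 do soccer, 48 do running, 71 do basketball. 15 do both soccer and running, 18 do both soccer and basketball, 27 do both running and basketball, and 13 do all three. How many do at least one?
|A∪B∪C| = 56+48+71-15-18-27+13 = 128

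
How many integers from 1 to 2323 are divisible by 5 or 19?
⌊2323/5⌋ + ⌊2323/19⌋ - ⌊2323/95⌋ = 464 + 122 - 24 = 562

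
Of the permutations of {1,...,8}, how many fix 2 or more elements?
Exactly j fixed points: C(8,j)·!(8-j); sum over j ≥ 2 (derangement numbers via !m = (m-1)·(!(m-1) + !(m-2)): !0..!6 = 1, 0, 1, 2, 9, 44, 265). Σ_{j=2}^{8} C(8,j)·!(8-j) = C(8,2)·!6 + C(8,3)·!5 + C(8,4)·!4 + C(8,5)·!3 + C(8,6)·!2 + C(8,7)·!1 + C(8,8)·!0 = 28·265 + 56·44 + 70·9 + 56·2 + 28·1 + 8·0 + 1·1 = 10655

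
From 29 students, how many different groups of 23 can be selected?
C(29,23) = 29!/(23!×6!) = 475020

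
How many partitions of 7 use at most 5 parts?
By conjugation, equals partitions of 7 into parts ≤ 5. Let r_j(i) = number of partitions of i into parts ≤ j, for i = 0..7. r_1(i) = 1 for all i; r_j(i) = r_{j-1}(i) + r_j(i-j). Rows j = 2..5: ≤2: 1 1 2 2 3 3 4 4; ≤3: 1 1 2 3 4 5 7 8; ≤4: 1 1 2 3 5 6 9 11; ≤5: 1 1 2 3 5 7 10 13. r_5(7) = 13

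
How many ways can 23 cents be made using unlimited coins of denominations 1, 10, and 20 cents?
Coefficient of x^23 in 1/(1-x^1) · 1/(1-x^10) · 1/(1-x^20). Case on j = number of 20-cent coins (j = 0..1); remainder r = 23 - 20j is made from {1,10} in ⌊r/10⌋+1 ways. r = 23, 3 → 3 + 1 = 4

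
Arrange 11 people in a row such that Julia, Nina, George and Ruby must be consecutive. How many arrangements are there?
Treat the 4 as one block: (11-4+1)! × 4! = 40320 × 24 = 967680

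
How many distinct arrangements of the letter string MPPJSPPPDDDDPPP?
15! / (1! × 1! × 8! × 1! × 4!) = 1351350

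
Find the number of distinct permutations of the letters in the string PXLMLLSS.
8! / (1! × 3! × 2! × 1! × 1!) = 3360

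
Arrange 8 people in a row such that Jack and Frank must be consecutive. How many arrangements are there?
Treat the 2 as one block: (8-2+1)! × 2! = 5040 × 2 = 10080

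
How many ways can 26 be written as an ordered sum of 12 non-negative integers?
C(26+12-1, 12-1) = C(37, 11) = 854992152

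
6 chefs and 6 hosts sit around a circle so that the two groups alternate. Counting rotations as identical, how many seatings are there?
Fix one of the chefs: (6-1)! ways for the remaining chefs, × 6! ways for the hosts = 120 × 720 = 86400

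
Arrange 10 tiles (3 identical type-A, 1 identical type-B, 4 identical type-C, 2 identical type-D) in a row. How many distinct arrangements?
10! / (3! × 1! × 4! × 2!) = 12600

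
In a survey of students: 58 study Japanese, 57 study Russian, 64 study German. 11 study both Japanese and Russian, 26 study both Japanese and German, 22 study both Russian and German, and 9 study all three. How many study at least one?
|A∪B∪C| = 58+57+64-11-26-22+9 = 129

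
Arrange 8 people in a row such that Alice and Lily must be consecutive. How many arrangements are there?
Treat the 2 as one block: (8-2+1)! × 2! = 5040 × 2 = 10080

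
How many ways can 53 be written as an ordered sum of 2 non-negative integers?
C(53+2-1, 2-1) = C(54, 1) = 54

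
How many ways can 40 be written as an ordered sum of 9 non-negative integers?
C(40+9-1, 9-1) = C(48, 8) = 377348994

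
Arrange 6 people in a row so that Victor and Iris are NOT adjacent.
Total - adjacent = 6! - (6-1)!×2 = 720 - 240 = 480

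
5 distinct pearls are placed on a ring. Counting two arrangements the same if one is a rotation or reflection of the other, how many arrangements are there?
(5-1)!/2 = 24/2 = 12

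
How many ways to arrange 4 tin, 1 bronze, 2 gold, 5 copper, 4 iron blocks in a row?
16! / (4! × 1! × 2! × 5! × 4!) = 151351200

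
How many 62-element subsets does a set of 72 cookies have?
C(72,62) = 72!/(62!×10!) = 536211932256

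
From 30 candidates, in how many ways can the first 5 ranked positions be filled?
P(30,5) = 30!/(30-5)! = 17100720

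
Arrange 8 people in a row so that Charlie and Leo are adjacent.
Treat as block: (8-1)! × 2! = 5040 × 2 = 10080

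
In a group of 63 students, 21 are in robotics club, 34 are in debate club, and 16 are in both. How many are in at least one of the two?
|A∪B| = |A| + |B| - |A∩B| = 21 + 34 - 16 = 39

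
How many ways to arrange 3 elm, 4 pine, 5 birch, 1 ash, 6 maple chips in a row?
19! / (3! × 4! × 5! × 1! × 6!) = 9777287520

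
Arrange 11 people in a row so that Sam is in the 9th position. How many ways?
Fix one position: (11-1)! = 3628800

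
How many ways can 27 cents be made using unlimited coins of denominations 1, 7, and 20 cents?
Coefficient of x^27 in 1/(1-x^1) · 1/(1-x^7) · 1/(1-x^20). Case on j = number of 20-cent coins (j = 0..1); remainder r = 27 - 20j is made from {1,7} in ⌊r/7⌋+1 ways. r = 27, 7 → 4 + 2 = 6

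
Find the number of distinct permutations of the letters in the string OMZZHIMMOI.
10! / (2! × 3! × 2! × 2! × 1!) = 75600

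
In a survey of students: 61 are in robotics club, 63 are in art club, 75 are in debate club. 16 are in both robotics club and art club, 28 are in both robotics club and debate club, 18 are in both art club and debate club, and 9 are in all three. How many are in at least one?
|A∪B∪C| = 61+63+75-16-28-18+9 = 146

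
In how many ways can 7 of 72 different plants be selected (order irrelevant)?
C(72,7) = 72!/(7!×65!) = 1473109704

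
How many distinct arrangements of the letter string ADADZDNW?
8! / (1! × 3! × 1! × 2! × 1!) = 3360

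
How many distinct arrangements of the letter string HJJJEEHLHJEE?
12! / (3! × 1! × 4! × 4!) = 138600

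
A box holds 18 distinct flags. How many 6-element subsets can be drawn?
C(18,6) = 18!/(6!×12!) = 18564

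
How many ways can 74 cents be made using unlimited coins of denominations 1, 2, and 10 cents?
Coefficient of x^74 in 1/(1-x^1) · 1/(1-x^2) · 1/(1-x^10). Case on j = number of 10-cent coins (j = 0..7); remainder r = 74 - 10j is made from {1,2} in ⌊r/2⌋+1 ways. r = 74, 64, 54, 44, 34, 24, 14, 4 → 38 + 33 + 28 + 23 + 18 + 13 + 8 + 3 = 164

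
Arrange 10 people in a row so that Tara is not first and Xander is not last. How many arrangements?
By inclusion-exclusion: 10! - 2×(10-1)! + (10-2)! = 3628800 - 725760 + 40320 = 2943360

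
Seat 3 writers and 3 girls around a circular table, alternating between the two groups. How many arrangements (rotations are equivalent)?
Fix one of the writers: (3-1)! ways for the remaining writers, × 3! ways for the girls = 2 × 6 = 12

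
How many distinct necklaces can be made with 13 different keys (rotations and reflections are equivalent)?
(13-1)!/2 = 479001600/2 = 239500800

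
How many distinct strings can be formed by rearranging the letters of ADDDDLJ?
7! / (1! × 4! × 1! × 1!) = 210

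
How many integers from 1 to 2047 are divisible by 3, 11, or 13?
⌊2047/3⌋+⌊2047/11⌋+⌊2047/13⌋ - ⌊2047/33⌋-⌊2047/39⌋-⌊2047/143⌋ + ⌊2047/429⌋ = 682+186+157 - 62-52-14 + 4 = 901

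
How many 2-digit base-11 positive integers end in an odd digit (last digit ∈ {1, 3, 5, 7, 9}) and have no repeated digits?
Last∈{1,3,5,7,9}. Last=0: 0. Last nonzero: 5×9×P(9,0) = 45. Total = 45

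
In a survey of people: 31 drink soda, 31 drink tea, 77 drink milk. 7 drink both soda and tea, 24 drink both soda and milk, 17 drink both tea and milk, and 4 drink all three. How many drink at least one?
|A∪B∪C| = 31+31+77-7-24-17+4 = 95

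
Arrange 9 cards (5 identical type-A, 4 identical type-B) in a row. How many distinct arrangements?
9! / (5! × 4!) = 126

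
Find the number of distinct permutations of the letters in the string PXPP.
4! / (3! × 1!) = 4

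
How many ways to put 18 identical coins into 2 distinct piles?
C(18+2-1, 2-1) = C(19, 1) = 19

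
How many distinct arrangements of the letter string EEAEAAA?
7! / (4! × 3!) = 35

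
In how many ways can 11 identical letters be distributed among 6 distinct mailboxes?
C(11+6-1, 6-1) = C(16, 5) = 4368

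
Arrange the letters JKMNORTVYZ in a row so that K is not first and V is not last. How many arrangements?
By inclusion-exclusion: 10! - 2×(10-1)! + (10-2)! = 3628800 - 725760 + 40320 = 2943360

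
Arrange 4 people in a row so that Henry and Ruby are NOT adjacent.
Total - adjacent = 4! - (4-1)!×2 = 24 - 12 = 12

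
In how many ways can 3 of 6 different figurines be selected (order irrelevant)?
C(6,3) = 6!/(3!×3!) = 20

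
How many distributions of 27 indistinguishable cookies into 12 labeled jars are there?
C(27+12-1, 12-1) = C(38, 11) = 1203322288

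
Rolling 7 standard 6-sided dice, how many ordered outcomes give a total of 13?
Coefficient of x^13 in (x + x² + ... + x^6)^7. By inclusion-exclusion on dice exceeding 6: Σ_j (-1)^j C(7,j)·C(13-1-6j, 6) = C(7,0)·C(12,6) - C(7,1)·C(6,6) = 1·924 - 7·1 = 917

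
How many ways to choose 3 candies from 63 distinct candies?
C(63,3) = 63!/(3!×60!) = 39711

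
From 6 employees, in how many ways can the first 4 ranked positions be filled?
P(6,4) = 6!/(6-4)! = 360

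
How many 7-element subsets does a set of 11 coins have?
C(11,7) = 11!/(7!×4!) = 330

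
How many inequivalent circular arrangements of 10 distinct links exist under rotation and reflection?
(10-1)!/2 = 362880/2 = 181440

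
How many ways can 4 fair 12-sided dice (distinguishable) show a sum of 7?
Coefficient of x^7 in (x + x² + ... + x^12)^4. By inclusion-exclusion on dice exceeding 12: Σ_j (-1)^j C(4,j)·C(7-1-12j, 3) = C(4,0)·C(6,3) = 1·20 = 20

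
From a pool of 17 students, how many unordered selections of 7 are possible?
C(17,7) = 17!/(7!×10!) = 19448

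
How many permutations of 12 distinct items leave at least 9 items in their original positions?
Exactly j fixed points: C(12,j)·!(12-j); sum over j ≥ 9 (derangement numbers via !m = (m-1)·(!(m-1) + !(m-2)): !0..!3 = 1, 0, 1, 2). Σ_{j=9}^{12} C(12,j)·!(12-j) = C(12,9)·!3 + C(12,10)·!2 + C(12,11)·!1 + C(12,12)·!0 = 220·2 + 66·1 + 12·0 + 1·1 = 507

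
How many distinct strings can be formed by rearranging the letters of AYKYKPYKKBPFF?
13! / (4! × 2! × 1! × 1! × 3! × 2!) = 10810800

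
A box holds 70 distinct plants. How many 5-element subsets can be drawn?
C(70,5) = 70!/(5!×65!) = 12103014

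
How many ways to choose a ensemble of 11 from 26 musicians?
C(26,11) = 26!/(11!×15!) = 7726160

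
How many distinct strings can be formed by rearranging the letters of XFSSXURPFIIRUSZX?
16! / (2! × 1! × 2! × 2! × 3! × 3! × 2! × 1!) = 36324288000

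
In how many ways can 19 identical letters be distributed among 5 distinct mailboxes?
C(19+5-1, 5-1) = C(23, 4) = 8855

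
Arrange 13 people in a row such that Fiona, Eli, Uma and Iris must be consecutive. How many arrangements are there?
Treat the 4 as one block: (13-4+1)! × 4! = 3628800 × 24 = 87091200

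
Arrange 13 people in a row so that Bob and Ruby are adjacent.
Treat as block: (13-1)! × 2! = 479001600 × 2 = 958003200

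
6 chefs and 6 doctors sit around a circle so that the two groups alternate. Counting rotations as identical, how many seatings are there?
Fix one of the chefs: (6-1)! ways for the remaining chefs, × 6! ways for the doctors = 120 × 720 = 86400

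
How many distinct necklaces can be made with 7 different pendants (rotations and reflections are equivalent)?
(7-1)!/2 = 720/2 = 360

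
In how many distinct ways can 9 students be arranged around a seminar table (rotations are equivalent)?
Circular: fix one position, arrange the rest. (9-1)! = 40320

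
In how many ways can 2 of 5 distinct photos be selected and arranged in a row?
P(5,2) = 5!/(5-2)! = 20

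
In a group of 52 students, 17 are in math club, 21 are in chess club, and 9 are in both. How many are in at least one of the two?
|A∪B| = |A| + |B| - |A∩B| = 17 + 21 - 9 = 29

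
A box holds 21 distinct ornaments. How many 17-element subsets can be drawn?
C(21,17) = 21!/(17!×4!) = 5985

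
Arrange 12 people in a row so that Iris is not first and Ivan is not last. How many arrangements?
By inclusion-exclusion: 12! - 2×(12-1)! + (12-2)! = 479001600 - 79833600 + 3628800 = 402796800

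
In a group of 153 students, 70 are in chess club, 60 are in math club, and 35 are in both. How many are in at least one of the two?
|A∪B| = |A| + |B| - |A∩B| = 70 + 60 - 35 = 95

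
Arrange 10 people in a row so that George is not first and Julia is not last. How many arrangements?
By inclusion-exclusion: 10! - 2×(10-1)! + (10-2)! = 3628800 - 725760 + 40320 = 2943360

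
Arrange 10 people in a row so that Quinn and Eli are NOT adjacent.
Total - adjacent = 10! - (10-1)!×2 = 3628800 - 725760 = 2903040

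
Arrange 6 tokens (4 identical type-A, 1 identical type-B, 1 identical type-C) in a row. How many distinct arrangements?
6! / (4! × 1! × 1!) = 30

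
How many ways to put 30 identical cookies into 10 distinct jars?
C(30+10-1, 10-1) = C(39, 9) = 211915132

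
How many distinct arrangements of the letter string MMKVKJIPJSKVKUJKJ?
17! / (4! × 2! × 1! × 1! × 5! × 2! × 1! × 1!) = 30875644800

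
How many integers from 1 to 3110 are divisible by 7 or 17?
⌊3110/7⌋ + ⌊3110/17⌋ - ⌊3110/119⌋ = 444 + 182 - 26 = 600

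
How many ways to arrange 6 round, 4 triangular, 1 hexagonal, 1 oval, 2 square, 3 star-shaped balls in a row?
17! / (6! × 4! × 1! × 1! × 2! × 3!) = 1715313600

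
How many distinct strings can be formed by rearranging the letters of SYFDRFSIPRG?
11! / (2! × 2! × 1! × 1! × 1! × 2! × 1! × 1!) = 4989600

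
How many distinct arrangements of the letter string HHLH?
4! / (3! × 1!) = 4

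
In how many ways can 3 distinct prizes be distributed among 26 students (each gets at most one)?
P(26,3) = 26!/(26-3)! = 15600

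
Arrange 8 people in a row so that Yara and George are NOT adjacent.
Total - adjacent = 8! - (8-1)!×2 = 40320 - 10080 = 30240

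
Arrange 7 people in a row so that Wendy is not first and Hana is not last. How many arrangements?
By inclusion-exclusion: 7! - 2×(7-1)! + (7-2)! = 5040 - 1440 + 120 = 3720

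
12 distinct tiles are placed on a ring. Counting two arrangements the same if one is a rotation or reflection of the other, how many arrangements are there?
(12-1)!/2 = 39916800/2 = 19958400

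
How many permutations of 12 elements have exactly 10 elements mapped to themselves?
Choose the 10 fixed points C(12,10) = 66, derange the rest: !2 = Σ_{j=0}^{2} (-1)^j·2!/j! = 2 - 2 + 1 = 1. Product = 66 × 1 = 66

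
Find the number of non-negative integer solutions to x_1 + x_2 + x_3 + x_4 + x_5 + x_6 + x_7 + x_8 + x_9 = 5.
C(5+9-1, 9-1) = C(13, 8) = 1287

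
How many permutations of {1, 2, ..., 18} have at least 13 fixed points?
Exactly j fixed points: C(18,j)·!(18-j); sum over j ≥ 13 (derangement numbers via !m = (m-1)·(!(m-1) + !(m-2)): !0..!5 = 1, 0, 1, 2, 9, 44). Σ_{j=13}^{18} C(18,j)·!(18-j) = C(18,13)·!5 + C(18,14)·!4 + C(18,15)·!3 + C(18,16)·!2 + C(18,17)·!1 + C(18,18)·!0 = 8568·44 + 3060·9 + 816·2 + 153·1 + 18·0 + 1·1 = 406318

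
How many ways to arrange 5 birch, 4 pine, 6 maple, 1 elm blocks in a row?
16! / (5! × 4! × 6! × 1!) = 10090080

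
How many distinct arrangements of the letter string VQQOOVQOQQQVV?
13! / (4! × 3! × 6!) = 60060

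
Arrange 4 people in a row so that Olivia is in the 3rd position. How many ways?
Fix one position: (4-1)! = 6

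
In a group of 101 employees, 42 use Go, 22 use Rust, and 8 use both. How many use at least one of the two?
|A∪B| = |A| + |B| - |A∩B| = 42 + 22 - 8 = 56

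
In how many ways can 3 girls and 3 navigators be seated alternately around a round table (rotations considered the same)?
Fix one of the girls: (3-1)! ways for the remaining girls, × 3! ways for the navigators = 2 × 6 = 12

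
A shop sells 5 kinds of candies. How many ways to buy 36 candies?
C(36+5-1, 5-1) = C(40, 4) = 91390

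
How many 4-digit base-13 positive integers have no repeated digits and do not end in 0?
Last digit: 12 nonzero choices. First digit: 11 (nonzero, ≠last). Middle 2: P(11,2) = 110. Total = 14520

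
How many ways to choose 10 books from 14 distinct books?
C(14,10) = 14!/(10!×4!) = 1001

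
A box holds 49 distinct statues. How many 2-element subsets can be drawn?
C(49,2) = 49!/(2!×47!) = 1176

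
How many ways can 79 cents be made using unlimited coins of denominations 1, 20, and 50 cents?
Coefficient of x^79 in 1/(1-x^1) · 1/(1-x^20) · 1/(1-x^50). Case on j = number of 50-cent coins (j = 0..1); remainder r = 79 - 50j is made from {1,20} in ⌊r/20⌋+1 ways. r = 79, 29 → 4 + 2 = 6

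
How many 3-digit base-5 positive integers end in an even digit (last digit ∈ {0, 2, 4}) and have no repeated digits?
Last∈{0,2,4}. Last=0: 12. Last nonzero: 2×3×P(3,1) = 18. Total = 30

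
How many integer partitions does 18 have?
Pentagonal recurrence p(n) = p(n-1) + p(n-2) - p(n-5) - p(n-7) + p(n-12) + p(n-15) - ... gives p(0..17) = 1, 1, 2, 3, 5, 7, 11, 15, 22, 30, 42, 56, 77, 101, 135, 176, 231, 297. p(18) = p(17) + p(16) - p(13) - p(11) + p(6) + p(3) = 297 + 231 - 101 - 56 + 11 + 3 = 385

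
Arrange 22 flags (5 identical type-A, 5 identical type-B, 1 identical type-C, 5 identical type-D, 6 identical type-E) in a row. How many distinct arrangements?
22! / (5! × 5! × 1! × 5! × 6!) = 903421366848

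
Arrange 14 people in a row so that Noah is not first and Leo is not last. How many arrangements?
By inclusion-exclusion: 14! - 2×(14-1)! + (14-2)! = 87178291200 - 12454041600 + 479001600 = 75203251200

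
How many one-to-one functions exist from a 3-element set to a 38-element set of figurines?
P(38,3) = 38!/(38-3)! = 50616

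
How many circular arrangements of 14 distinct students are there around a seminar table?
Circular: fix one position, arrange the rest. (14-1)! = 6227020800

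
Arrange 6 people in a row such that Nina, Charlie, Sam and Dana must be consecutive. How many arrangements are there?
Treat the 4 as one block: (6-4+1)! × 4! = 6 × 24 = 144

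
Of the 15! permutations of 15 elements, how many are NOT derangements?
Complement of the derangements. !15 = Σ_{j=0}^{15} (-1)^j·15!/j! = 1307674368000 - 1307674368000 + 653837184000 - 217945728000 + 54486432000 - 10897286400 + 1816214400 - 259459200 + 32432400 - 3603600 + 360360 - 32760 + 2730 - 210 + 15 - 1 = 481066515734. 15! - !15 = 1307674368000 - 481066515734 = 826607852266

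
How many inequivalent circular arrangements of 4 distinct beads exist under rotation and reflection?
(4-1)!/2 = 6/2 = 3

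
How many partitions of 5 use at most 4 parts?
By conjugation, equals partitions of 5 into parts ≤ 4. Let r_j(i) = number of partitions of i into parts ≤ j, for i = 0..5. r_1(i) = 1 for all i; r_j(i) = r_{j-1}(i) + r_j(i-j). Rows j = 2..4: ≤2: 1 1 2 2 3 3; ≤3: 1 1 2 3 4 5; ≤4: 1 1 2 3 5 6. r_4(5) = 6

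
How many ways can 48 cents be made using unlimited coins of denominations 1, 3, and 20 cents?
Coefficient of x^48 in 1/(1-x^1) · 1/(1-x^3) · 1/(1-x^20). Case on j = number of 20-cent coins (j = 0..2); remainder r = 48 - 20j is made from {1,3} in ⌊r/3⌋+1 ways. r = 48, 28, 8 → 17 + 10 + 3 = 30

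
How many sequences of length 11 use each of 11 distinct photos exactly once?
11! = 39916800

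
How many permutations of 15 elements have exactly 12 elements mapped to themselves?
Choose the 12 fixed points C(15,12) = 455, derange the rest: !3 = Σ_{j=0}^{3} (-1)^j·3!/j! = 6 - 6 + 3 - 1 = 2. Product = 455 × 2 = 910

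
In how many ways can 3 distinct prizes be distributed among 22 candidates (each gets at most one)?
P(22,3) = 22!/(22-3)! = 9240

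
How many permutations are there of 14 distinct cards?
14! = 87178291200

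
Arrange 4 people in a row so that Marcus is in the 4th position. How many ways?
Fix one position: (4-1)! = 6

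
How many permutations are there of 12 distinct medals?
12! = 479001600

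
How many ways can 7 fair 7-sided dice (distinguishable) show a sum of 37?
Coefficient of x^37 in (x + x² + ... + x^7)^7. By inclusion-exclusion on dice exceeding 7: Σ_j (-1)^j C(7,j)·C(37-1-7j, 6) = C(7,0)·C(36,6) - C(7,1)·C(29,6) + C(7,2)·C(22,6) - C(7,3)·C(15,6) + C(7,4)·C(8,6) = 1·1947792 - 7·475020 + 21·74613 - 35·5005 + 35·28 = 15330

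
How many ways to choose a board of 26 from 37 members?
C(37,26) = 37!/(26!×11!) = 854992152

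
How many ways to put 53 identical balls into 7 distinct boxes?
C(53+7-1, 7-1) = C(59, 6) = 45057474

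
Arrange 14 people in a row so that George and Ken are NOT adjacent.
Total - adjacent = 14! - (14-1)!×2 = 87178291200 - 12454041600 = 74724249600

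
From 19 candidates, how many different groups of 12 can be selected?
C(19,12) = 19!/(12!×7!) = 50388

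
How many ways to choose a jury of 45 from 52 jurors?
C(52,45) = 52!/(45!×7!) = 133784560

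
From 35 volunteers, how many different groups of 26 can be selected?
C(35,26) = 35!/(26!×9!) = 70607460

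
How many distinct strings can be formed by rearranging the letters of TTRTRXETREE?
11! / (3! × 1! × 4! × 3!) = 46200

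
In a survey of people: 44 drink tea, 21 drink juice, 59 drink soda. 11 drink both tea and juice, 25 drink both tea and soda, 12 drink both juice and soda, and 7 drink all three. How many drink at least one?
|A∪B∪C| = 44+21+59-11-25-12+7 = 83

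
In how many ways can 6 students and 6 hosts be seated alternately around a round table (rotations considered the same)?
Fix one of the students: (6-1)! ways for the remaining students, × 6! ways for the hosts = 120 × 720 = 86400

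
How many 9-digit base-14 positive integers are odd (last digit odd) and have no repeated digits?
Last∈{1,3,5,7,9,11,13}. Last=0: 0. Last nonzero: 7×12×P(12,7) = 335301120. Total = 335301120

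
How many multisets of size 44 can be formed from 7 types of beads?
C(44+7-1, 7-1) = C(50, 6) = 15890700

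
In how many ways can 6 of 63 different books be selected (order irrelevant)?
C(63,6) = 63!/(6!×57!) = 67945521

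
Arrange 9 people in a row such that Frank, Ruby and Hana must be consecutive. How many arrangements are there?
Treat the 3 as one block: (9-3+1)! × 3! = 5040 × 6 = 30240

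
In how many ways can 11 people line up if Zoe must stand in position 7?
Fix one position: (11-1)! = 3628800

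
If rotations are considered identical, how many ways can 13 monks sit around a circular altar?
Circular: fix one position, arrange the rest. (13-1)! = 479001600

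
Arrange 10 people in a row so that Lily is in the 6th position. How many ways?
Fix one position: (10-1)! = 362880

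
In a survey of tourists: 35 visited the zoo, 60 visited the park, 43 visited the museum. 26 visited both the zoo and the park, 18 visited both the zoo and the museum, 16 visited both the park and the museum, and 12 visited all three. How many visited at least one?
|A∪B∪C| = 35+60+43-26-18-16+12 = 90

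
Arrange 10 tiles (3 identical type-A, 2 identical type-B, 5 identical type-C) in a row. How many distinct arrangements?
10! / (3! × 2! × 5!) = 2520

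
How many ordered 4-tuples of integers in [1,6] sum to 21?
Coefficient of x^21 in (x + x² + ... + x^6)^4. By inclusion-exclusion on dice exceeding 6: Σ_j (-1)^j C(4,j)·C(21-1-6j, 3) = C(4,0)·C(20,3) - C(4,1)·C(14,3) + C(4,2)·C(8,3) = 1·1140 - 4·364 + 6·56 = 20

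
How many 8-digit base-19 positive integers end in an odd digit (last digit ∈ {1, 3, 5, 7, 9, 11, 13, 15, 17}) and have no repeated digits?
Last∈{1,3,5,7,9,11,13,15,17}. Last=0: 0. Last nonzero: 9×17×P(17,6) = 1363340160. Total = 1363340160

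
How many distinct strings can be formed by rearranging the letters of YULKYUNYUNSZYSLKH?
17! / (1! × 3! × 1! × 2! × 2! × 2! × 4! × 2!) = 154378224000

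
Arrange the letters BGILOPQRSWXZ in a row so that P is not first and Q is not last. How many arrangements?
By inclusion-exclusion: 12! - 2×(12-1)! + (12-2)! = 479001600 - 79833600 + 3628800 = 402796800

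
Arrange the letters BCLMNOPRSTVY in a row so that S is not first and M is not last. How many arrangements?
By inclusion-exclusion: 12! - 2×(12-1)! + (12-2)! = 479001600 - 79833600 + 3628800 = 402796800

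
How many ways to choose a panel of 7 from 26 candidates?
C(26,7) = 26!/(7!×19!) = 657800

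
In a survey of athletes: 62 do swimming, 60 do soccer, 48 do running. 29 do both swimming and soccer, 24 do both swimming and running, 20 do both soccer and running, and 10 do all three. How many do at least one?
|A∪B∪C| = 62+60+48-29-24-20+10 = 107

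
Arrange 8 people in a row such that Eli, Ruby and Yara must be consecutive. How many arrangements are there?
Treat the 3 as one block: (8-3+1)! × 3! = 720 × 6 = 4320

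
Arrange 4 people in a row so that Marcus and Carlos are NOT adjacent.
Total - adjacent = 4! - (4-1)!×2 = 24 - 12 = 12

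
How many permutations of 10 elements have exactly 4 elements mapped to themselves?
Choose the 4 fixed points C(10,4) = 210, derange the rest: !6 = Σ_{j=0}^{6} (-1)^j·6!/j! = 720 - 720 + 360 - 120 + 30 - 6 + 1 = 265. Product = 210 × 265 = 55650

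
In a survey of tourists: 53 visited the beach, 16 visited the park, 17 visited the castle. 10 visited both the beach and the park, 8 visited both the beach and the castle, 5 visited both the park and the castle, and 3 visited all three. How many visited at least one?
|A∪B∪C| = 53+16+17-10-8-5+3 = 66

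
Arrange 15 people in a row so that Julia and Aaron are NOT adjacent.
Total - adjacent = 15! - (15-1)!×2 = 1307674368000 - 174356582400 = 1133317785600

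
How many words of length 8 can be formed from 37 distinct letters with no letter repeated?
P(37,8) = 37!/(37-8)! = 1556675366400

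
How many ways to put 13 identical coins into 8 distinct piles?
C(13+8-1, 8-1) = C(20, 7) = 77520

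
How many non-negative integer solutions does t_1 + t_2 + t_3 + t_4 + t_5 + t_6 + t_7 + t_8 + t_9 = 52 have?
C(52+9-1, 9-1) = C(60, 8) = 2558620845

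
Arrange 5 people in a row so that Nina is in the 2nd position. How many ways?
Fix one position: (5-1)! = 24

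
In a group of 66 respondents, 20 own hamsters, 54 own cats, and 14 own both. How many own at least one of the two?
|A∪B| = |A| + |B| - |A∩B| = 20 + 54 - 14 = 60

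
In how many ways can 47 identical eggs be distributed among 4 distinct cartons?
C(47+4-1, 4-1) = C(50, 3) = 19600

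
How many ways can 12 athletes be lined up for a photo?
12! = 479001600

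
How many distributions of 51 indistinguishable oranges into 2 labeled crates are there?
C(51+2-1, 2-1) = C(52, 1) = 52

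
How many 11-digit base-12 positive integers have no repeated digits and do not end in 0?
Last digit: 11 nonzero choices. First digit: 10 (nonzero, ≠last). Middle 9: P(10,9) = 3628800. Total = 399168000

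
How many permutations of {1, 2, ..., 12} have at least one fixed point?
Complement of the derangements. !12 = Σ_{j=0}^{12} (-1)^j·12!/j! = 479001600 - 479001600 + 239500800 - 79833600 + 19958400 - 3991680 + 665280 - 95040 + 11880 - 1320 + 132 - 12 + 1 = 176214841. 12! - !12 = 479001600 - 176214841 = 302786759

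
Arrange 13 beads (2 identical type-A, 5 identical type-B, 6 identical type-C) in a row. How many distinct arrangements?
13! / (2! × 5! × 6!) = 36036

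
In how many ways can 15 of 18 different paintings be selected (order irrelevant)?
C(18,15) = 18!/(15!×3!) = 816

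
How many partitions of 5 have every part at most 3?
Let r_j(i) = number of partitions of i into parts ≤ j, for i = 0..5. r_1(i) = 1 for all i; r_j(i) = r_{j-1}(i) + r_j(i-j). Rows j = 2..3: ≤2: 1 1 2 2 3 3; ≤3: 1 1 2 3 4 5. r_3(5) = 5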